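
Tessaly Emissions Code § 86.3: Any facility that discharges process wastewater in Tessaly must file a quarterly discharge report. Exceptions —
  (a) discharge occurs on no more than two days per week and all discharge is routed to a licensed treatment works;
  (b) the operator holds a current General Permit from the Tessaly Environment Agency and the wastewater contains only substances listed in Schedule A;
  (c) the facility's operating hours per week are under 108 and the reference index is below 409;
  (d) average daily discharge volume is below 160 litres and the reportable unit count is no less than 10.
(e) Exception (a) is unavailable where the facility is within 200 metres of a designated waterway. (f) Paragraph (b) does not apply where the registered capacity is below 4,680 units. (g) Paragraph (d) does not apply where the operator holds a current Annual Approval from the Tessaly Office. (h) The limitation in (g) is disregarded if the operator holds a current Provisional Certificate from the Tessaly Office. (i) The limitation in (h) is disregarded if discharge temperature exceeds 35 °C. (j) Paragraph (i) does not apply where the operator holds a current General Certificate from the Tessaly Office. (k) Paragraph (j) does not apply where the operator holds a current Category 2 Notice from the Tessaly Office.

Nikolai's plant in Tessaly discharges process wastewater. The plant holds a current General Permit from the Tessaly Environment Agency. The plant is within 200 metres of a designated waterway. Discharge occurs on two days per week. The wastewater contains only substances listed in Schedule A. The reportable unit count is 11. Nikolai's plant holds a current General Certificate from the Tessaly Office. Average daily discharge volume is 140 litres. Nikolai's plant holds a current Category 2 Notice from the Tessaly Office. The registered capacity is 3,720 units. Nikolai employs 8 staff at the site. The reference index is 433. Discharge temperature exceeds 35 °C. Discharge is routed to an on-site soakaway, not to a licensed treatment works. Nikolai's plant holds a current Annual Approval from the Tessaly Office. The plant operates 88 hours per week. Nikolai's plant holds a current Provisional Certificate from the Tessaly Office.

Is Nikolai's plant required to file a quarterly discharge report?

Yes — Nikolai's plant must file a quarterly discharge report.

Exception (a) does not apply: discharge is not routed to a licensed treatment works.
Exception (b): a current General Permit is held; the wastewater is Schedule-A-only — every condition holds. However, paragraph (f) must be considered: (f) operates against (b): the registered capacity is 3,720 units, below the 4,680 units limit. (b) is therefore removed.
Exception (c) requires that the reference index is below 409; but the reference index is 433, not below 409, so (c) is unavailable.
All of (d)'s requirements are met (average daily discharge volume is 140 litres, below the 160 litres limit; the reportable unit count is 11, meeting the 10 threshold). However, paragraphs (g)–(k) must be considered: (g) operates — a current Annual Approval is held. (h) operates (a current Provisional Certificate is held), but is displaced by (i): (i) is engaged — discharge temperature exceeds 35 °C. (j) is triggered (a current General Certificate is held), but is set aside by (k): (k) operates against (j): a current Category 2 Notice is held. So (d) is unavailable.
No exception is made out. Nikolai's plant falls within the general rule.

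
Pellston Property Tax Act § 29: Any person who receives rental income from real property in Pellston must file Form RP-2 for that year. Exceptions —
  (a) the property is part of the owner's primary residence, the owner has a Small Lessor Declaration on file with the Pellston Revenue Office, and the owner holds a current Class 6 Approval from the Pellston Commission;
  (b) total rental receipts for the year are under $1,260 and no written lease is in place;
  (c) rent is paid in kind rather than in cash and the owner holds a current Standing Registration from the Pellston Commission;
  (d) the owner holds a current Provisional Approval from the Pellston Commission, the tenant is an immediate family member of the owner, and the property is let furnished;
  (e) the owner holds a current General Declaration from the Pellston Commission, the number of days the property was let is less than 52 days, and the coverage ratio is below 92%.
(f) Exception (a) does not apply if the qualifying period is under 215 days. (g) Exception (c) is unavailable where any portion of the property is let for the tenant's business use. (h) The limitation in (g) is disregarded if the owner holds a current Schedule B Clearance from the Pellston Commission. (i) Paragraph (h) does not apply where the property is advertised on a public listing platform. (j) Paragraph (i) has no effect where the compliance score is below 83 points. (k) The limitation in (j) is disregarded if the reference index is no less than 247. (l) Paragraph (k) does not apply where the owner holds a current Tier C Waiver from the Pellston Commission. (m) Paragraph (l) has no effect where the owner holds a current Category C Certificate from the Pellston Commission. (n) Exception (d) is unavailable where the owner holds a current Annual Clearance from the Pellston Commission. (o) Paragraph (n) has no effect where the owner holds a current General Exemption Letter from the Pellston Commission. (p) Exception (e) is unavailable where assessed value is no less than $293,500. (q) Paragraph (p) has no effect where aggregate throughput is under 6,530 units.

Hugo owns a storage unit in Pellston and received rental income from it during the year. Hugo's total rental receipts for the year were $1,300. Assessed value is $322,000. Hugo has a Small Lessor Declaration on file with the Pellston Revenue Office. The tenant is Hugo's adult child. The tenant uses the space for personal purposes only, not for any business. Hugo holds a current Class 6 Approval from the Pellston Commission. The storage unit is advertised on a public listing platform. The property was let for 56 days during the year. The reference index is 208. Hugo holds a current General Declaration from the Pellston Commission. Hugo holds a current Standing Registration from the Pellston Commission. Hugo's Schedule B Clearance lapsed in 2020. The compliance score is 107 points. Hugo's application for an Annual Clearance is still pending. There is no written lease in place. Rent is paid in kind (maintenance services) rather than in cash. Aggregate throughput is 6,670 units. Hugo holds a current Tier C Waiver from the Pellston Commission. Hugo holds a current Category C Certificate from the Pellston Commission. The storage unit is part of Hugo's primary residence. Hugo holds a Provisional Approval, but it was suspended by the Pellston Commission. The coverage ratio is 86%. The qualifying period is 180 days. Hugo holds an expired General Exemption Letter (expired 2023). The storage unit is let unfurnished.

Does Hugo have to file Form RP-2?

All of (a)'s requirements are met (the storage unit is part of the primary residence; a Small Lessor Declaration is on file; a current Class 6 Approval is held). Turning to paragraph (f): (f) operates — the qualifying period is 180 days, under the 215 days limit. Exception (a) does not apply.
Exception (b) requires that total rental receipts for the year are under $1,260; but total rental receipts for the year are $1,300, not under $1,260, so (b) is unavailable.
Exception (c)'s conditions are all satisfied: rent is paid in kind; a current Standing Registration is held. Considering the limiting provisions: (g) is not triggered — the space is used for personal purposes only. So (c) applies.
Exception (d) does not apply: the Provisional Approval is not current.
Exception (e) requires that the number of days the property was let is less than 52 days; but the number of days the property was let is 56 days, not less than 52 days, so (e) is unavailable.

No — exception (c) applies; Hugo is not required to file Form RP-2.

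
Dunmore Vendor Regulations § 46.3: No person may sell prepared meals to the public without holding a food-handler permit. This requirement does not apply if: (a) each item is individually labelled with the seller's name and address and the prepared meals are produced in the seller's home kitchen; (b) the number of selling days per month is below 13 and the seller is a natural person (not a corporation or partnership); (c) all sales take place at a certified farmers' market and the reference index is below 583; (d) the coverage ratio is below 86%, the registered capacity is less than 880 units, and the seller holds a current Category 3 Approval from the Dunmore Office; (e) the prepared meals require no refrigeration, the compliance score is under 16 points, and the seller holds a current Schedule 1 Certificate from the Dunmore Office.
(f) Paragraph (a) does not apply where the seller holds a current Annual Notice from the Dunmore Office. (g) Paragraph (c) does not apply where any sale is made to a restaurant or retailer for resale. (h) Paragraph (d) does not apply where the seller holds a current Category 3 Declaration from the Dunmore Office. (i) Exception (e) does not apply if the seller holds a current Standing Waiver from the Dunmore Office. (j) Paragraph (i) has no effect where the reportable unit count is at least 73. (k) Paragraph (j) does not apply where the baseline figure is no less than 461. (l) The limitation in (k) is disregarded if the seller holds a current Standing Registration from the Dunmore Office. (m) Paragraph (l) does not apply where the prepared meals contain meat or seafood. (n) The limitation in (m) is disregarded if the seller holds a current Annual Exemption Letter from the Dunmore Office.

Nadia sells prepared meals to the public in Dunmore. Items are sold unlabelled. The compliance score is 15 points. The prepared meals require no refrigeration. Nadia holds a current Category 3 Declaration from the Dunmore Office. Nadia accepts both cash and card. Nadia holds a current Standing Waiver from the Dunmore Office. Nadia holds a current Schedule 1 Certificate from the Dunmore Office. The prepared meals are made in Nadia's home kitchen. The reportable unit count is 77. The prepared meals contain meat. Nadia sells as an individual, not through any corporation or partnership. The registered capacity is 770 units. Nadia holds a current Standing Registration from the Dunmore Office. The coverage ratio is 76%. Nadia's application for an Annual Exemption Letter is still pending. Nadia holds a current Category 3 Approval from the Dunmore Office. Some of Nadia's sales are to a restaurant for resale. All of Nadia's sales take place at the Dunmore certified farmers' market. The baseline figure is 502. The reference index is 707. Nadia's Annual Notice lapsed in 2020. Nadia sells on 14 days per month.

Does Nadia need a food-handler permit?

Exception (a) does not apply: items are sold unlabelled.
Exception (b) fails — the number of selling days per month is 14, not below 13.
Exception (c) does not apply: the reference index is 707, not below 583.
Exception (d): the coverage ratio is 76%, below the 86% limit; the registered capacity is 770 units, less than the 880 units limit; a current Category 3 Approval is held — every condition holds. But applying paragraph (h): (h) is triggered — a current Category 3 Declaration is held. (d) is therefore removed.
Exception (e): the prepared meals are shelf-stable; the compliance score is 15 points, under the 16 points limit; a current Schedule 1 Certificate is held — every condition holds. However, paragraphs (i)–(n) must be considered: (i) operates against (e): a current Standing Waiver is held. (j) would limit (i) — the reportable unit count is 77, meeting the 73 threshold — but (k) sets (j) aside: (k) is engaged — the baseline figure is 502, meeting the 461 threshold. (l) would limit (k) — a current Standing Registration is held — but (m) sets (l) aside: (m) applies — the prepared meals contain meat. (n), which would lift (m), is not triggered — there is no Annual Exemption Letter in force. Exception (e) does not apply.
No exception displaces § 46.3.

Yes — Nadia must hold a food-handler permit.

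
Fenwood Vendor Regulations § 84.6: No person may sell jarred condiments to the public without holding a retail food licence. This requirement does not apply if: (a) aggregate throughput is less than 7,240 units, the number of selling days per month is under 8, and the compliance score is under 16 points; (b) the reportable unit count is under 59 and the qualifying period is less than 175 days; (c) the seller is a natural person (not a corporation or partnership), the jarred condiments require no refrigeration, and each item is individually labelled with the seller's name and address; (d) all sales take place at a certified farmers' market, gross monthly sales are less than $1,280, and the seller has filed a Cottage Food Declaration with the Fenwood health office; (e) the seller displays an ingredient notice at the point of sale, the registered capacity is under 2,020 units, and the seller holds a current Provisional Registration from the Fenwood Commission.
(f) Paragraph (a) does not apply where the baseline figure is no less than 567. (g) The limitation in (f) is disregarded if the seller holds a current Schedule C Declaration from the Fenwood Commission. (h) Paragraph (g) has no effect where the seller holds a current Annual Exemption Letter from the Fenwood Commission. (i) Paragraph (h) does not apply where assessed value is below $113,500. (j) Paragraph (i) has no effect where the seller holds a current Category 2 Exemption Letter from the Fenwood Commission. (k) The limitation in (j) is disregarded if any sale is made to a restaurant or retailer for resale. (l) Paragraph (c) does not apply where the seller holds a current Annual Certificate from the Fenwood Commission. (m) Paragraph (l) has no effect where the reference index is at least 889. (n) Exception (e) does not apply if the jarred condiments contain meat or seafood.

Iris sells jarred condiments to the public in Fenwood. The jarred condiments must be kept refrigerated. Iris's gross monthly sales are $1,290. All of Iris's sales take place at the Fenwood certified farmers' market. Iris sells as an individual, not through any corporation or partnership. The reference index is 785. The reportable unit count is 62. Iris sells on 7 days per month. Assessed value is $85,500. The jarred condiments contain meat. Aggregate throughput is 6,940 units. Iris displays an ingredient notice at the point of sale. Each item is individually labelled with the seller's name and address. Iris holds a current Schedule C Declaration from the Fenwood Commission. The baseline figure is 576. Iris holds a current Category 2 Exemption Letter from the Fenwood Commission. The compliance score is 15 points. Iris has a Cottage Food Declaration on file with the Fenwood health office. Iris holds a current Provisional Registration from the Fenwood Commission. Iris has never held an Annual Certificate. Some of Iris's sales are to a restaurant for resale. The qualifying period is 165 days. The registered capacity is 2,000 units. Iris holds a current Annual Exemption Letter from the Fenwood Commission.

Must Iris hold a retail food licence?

Exception (a)'s conditions are all satisfied: aggregate throughput is 6,940 units, less than the 7,240 units limit; the number of selling days per month is 7, under the 8 limit; the compliance score is 15 points, under the 16 points limit. Applying paragraphs (f)–(k): (f) applies (the baseline figure is 576, meeting the 567 threshold), but is overridden by (g): (g) operates — a current Schedule C Declaration is held. (h) is engaged (a current Annual Exemption Letter is held), but is itself disapplied by (i): (i) operates against (h): assessed value is $85,500, below the $113,500 limit. (j) would limit (i) — a current Category 2 Exemption Letter is held — but (k) sets (j) aside: (k) is triggered — some sales are to a restaurant for resale. Exception (a) stands.
Exception (b) does not apply: the reportable unit count is 62, not under 59.
Exception (c) does not apply: the jarred condiments require refrigeration.
Exception (d) does not apply: gross monthly sales are $1,290, not less than $1,280.
Exception (e) is satisfied on its face — an ingredient notice is displayed; the registered capacity is 2,000 units, under the 2,020 units limit; a current Provisional Registration is held. But: (n) operates against (e): the jarred condiments contain meat. (e) is therefore removed.

No — exception (a) applies; Iris is not required to hold a retail food licence.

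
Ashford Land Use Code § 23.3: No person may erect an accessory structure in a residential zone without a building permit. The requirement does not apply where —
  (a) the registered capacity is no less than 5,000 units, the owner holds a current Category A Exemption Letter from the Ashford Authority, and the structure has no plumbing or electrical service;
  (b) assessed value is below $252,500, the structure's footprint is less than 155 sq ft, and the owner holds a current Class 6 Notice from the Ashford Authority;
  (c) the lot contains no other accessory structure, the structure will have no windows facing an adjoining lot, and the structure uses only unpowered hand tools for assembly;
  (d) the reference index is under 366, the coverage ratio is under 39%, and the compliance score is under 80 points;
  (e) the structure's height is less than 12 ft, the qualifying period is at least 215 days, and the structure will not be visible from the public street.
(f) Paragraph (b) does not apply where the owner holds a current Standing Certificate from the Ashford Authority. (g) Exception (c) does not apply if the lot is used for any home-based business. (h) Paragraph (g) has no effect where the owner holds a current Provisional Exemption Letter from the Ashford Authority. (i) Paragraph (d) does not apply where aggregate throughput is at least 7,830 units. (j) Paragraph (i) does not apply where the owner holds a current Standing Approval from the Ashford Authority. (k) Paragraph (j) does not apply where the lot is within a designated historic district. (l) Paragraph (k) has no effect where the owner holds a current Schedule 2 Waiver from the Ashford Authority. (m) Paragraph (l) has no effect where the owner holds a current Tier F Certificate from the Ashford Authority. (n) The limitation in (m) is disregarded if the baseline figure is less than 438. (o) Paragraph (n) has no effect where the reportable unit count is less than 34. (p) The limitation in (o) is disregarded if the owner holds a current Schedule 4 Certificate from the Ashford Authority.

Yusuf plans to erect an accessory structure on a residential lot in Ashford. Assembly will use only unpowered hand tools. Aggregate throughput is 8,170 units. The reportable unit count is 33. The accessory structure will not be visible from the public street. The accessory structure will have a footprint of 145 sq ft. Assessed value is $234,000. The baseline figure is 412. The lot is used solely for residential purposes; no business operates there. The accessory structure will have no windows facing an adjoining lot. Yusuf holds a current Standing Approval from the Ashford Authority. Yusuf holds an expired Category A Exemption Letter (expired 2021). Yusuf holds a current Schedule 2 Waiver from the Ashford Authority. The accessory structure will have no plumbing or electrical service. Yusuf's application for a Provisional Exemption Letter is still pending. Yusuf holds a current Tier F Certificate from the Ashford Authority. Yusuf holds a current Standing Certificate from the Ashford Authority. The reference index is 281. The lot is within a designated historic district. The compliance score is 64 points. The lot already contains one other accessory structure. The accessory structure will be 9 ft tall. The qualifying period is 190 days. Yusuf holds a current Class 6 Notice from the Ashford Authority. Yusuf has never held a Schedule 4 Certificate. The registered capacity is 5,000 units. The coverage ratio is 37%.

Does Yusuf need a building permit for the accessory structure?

Exception (a) fails — there is no Category A Exemption Letter in force.
All of (b)'s requirements are met (assessed value is $234,000, below the $252,500 limit; the structure's footprint is 145 sq ft, less than the 155 sq ft limit; a current Class 6 Notice is held). Turning to paragraph (f): (f) applies — a current Standing Certificate is held. So (b) is unavailable.
Exception (c) fails — the lot already has another accessory structure.
Exception (d)'s conditions are all satisfied: the reference index is 281, under the 366 limit; the coverage ratio is 37%, under the 39% limit; the compliance score is 64 points, under the 80 points limit. Turning to paragraphs (i)–(p): (i) operates against (d): aggregate throughput is 8,170 units, meeting the 7,830 units threshold. (j) is triggered (a current Standing Approval is held), but is overridden by (k): (k) operates against (j): the lot is in a historic district. (l) would limit (k) — a current Schedule 2 Waiver is held — but (m) sets (l) aside: (m) operates against (l): a current Tier F Certificate is held. (n) is engaged (the baseline figure is 412, less than the 438 limit), but yields to (o): (o) is engaged — the reportable unit count is 33, less than the 34 limit. (p) is inapplicable (no current Schedule 4 Certificate is held), so (o) stands. So (d) is unavailable.
Exception (e) fails — the qualifying period is 190 days, short of 215 days.
No exception is made out. Yusuf falls within the general rule.

Yes — Yusuf must obtain a building permit.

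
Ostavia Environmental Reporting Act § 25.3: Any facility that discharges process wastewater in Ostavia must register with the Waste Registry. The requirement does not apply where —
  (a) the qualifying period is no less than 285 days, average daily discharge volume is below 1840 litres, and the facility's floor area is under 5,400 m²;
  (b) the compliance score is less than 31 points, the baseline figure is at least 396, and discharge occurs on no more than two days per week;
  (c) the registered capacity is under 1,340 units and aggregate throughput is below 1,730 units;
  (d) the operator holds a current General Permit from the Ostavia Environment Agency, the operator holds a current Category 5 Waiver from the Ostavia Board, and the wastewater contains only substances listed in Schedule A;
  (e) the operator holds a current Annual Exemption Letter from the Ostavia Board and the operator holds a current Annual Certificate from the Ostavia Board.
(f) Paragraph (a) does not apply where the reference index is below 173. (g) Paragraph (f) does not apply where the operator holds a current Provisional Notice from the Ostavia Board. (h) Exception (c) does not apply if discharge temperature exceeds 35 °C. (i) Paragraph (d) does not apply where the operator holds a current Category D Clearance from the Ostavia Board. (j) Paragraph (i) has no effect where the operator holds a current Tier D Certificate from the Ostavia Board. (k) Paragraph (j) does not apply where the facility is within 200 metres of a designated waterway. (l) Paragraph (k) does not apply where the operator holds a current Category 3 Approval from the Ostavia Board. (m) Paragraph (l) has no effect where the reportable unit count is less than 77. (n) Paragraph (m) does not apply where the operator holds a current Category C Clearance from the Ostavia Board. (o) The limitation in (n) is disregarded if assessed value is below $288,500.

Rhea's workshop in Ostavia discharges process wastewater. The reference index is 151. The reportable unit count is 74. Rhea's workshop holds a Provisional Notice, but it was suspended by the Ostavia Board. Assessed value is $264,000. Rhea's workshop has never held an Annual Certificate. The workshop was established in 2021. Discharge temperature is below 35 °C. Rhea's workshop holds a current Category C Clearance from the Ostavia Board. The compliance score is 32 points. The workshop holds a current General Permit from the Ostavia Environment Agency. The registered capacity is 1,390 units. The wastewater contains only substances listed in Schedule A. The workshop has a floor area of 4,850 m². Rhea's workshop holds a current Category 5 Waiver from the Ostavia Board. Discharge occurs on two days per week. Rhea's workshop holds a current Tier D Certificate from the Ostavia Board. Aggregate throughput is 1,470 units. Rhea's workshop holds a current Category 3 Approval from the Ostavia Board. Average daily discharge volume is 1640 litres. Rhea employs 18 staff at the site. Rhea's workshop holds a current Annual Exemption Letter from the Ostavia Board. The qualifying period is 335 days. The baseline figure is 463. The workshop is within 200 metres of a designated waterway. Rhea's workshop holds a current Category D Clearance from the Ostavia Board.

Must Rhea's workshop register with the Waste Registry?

All of (a)'s requirements are met (the qualifying period is 335 days, meeting the 285 days threshold; average daily discharge volume is 1640 litres, below the 1840 litres limit; the facility's floor area is 4,850 m², under the 5,400 m² limit). However, paragraphs (f)–(g) must be considered: (f) operates against (a): the reference index is 151, below the 173 limit. (g), which would lift (f), does not operate here — there is no Provisional Notice in force. Exception (a) does not apply.
Exception (b) requires that the compliance score is less than 31 points; but the compliance score is 32 points, not less than 31 points, so (b) is unavailable.
Exception (c) fails — the registered capacity is 1,390 units, not under 1,340 units.
Exception (d): a current General Permit is held; a current Category 5 Waiver is held; the wastewater is Schedule-A-only — every condition holds. However, paragraphs (i)–(o) must be considered: (i) operates against (d): a current Category D Clearance is held. (j) would limit (i) — a current Tier D Certificate is held — but (k) sets (j) aside: (k) is engaged — the workshop is within 200 m of a designated waterway. (l) operates (a current Category 3 Approval is held), but is displaced by (m): (m) applies — the reportable unit count is 74, less than the 77 limit. (n) would limit (m) — a current Category C Clearance is held — but (o) sets (n) aside: (o) operates against (n): assessed value is $264,000, below the $288,500 limit. (d) is therefore removed.
Exception (e) requires that the operator holds a current Annual Certificate from the Ostavia Board; but there is no Annual Certificate in force, so (e) is unavailable.
No exception displaces § 25.3.

Yes — Rhea's workshop must register with the Waste Registry.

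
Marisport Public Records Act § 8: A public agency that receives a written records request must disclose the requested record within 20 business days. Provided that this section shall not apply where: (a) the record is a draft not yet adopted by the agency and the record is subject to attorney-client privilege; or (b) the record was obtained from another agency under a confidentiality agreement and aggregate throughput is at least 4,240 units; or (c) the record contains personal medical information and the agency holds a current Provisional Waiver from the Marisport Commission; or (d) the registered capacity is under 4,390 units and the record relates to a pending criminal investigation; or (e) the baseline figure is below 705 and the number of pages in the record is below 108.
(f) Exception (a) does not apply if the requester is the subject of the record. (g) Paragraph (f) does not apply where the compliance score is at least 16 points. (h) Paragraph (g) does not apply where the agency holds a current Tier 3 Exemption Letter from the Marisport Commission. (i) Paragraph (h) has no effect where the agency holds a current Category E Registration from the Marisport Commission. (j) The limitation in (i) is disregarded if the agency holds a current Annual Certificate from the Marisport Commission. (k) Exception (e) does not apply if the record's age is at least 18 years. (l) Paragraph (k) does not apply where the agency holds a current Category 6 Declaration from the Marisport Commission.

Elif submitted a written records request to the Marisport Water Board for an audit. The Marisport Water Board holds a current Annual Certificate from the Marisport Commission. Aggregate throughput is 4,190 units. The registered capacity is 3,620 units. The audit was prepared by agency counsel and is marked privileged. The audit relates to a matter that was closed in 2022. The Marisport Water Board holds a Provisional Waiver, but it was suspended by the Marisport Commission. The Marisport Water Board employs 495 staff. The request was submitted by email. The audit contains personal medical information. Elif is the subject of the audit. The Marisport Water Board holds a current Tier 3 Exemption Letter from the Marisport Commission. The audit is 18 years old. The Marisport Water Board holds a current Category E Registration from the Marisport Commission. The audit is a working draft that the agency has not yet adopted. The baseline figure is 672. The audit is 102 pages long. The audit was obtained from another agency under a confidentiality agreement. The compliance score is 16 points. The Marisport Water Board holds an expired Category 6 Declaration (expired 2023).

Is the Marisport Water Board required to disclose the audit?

Exception (a)'s conditions are all satisfied: the audit is an unadopted draft; the audit is privileged. But applying paragraphs (f)–(j): (f) is engaged — Elif is the subject of the audit. (g) is engaged (the compliance score is 16 points, meeting the 16 points threshold), but is overridden by (h): (h) is triggered — a current Tier 3 Exemption Letter is held. (i) is triggered (a current Category E Registration is held), but is set aside by (j): (j) applies — a current Annual Certificate is held. So (a) is unavailable.
Exception (b) does not apply: aggregate throughput is 4,190 units, short of 4,240 units.
Exception (c) fails — there is no Provisional Waiver in force.
Exception (d) does not apply: the audit relates to a closed matter.
All of (e)'s requirements are met (the baseline figure is 672, below the 705 limit; the number of pages in the record is 102, below the 108 limit). However, paragraphs (k)–(l) must be considered: (k) operates against (e): the record's age is 18 years, meeting the 18 years threshold. (l), which would lift (k), is not engaged — the Category 6 Declaration is not current. So (e) is unavailable.
No exception is made out. the Marisport Water Board falls within the general rule.

Yes — the Marisport Water Board must disclose the audit.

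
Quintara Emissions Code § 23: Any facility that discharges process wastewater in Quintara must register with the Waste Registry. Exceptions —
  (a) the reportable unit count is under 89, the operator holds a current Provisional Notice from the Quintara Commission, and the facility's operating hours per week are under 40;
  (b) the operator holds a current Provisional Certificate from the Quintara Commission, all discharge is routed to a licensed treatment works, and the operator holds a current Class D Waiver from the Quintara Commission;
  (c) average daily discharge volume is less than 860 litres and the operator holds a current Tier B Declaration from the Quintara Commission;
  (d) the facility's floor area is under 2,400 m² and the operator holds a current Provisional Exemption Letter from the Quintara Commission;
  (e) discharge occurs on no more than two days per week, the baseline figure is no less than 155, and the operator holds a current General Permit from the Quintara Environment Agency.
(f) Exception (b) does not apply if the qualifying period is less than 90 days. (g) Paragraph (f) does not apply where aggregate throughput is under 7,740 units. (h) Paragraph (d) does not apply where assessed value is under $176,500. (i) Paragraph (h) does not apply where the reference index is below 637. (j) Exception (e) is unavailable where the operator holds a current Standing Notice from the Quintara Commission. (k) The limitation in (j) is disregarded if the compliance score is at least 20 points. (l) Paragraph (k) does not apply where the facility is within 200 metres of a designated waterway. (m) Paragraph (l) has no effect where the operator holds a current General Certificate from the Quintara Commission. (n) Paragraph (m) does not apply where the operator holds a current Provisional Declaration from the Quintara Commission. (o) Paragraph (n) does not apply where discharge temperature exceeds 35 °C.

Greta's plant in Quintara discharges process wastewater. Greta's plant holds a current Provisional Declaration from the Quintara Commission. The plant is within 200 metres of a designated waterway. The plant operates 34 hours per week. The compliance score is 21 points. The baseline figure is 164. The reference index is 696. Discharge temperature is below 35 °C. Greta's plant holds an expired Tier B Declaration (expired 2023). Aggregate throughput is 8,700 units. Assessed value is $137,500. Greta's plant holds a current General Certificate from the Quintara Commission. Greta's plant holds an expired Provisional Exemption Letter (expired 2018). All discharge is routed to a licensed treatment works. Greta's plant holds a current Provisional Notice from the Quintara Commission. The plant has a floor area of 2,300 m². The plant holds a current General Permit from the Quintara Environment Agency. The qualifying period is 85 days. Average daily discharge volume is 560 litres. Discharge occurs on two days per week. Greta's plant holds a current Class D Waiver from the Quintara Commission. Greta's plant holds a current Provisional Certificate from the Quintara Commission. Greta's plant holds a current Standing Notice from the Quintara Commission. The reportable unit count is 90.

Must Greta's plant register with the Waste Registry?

Exception (a) fails — the reportable unit count is 90, not under 89.
Exception (b)'s conditions are all satisfied: a current Provisional Certificate is held; discharge is routed to a licensed treatment works; a current Class D Waiver is held. But applying paragraphs (f)–(g): (f) operates against (b): the qualifying period is 85 days, less than the 90 days limit. (g), which would lift (f), is not triggered — aggregate throughput is 8,700 units, not under 7,740 units. (b) is therefore removed.
Exception (c) does not apply: there is no Tier B Declaration in force.
Exception (d) fails — no current Provisional Exemption Letter is held.
All of (e)'s requirements are met (discharge occurs on no more than two days per week; the baseline figure is 164, meeting the 155 threshold; a current General Permit is held). But applying paragraphs (j)–(o): (j) applies — a current Standing Notice is held. (k) is triggered (the compliance score is 21 points, meeting the 20 points threshold), but is overridden by (l): (l) operates against (k): the plant is within 200 m of a designated waterway. (m) is triggered (a current General Certificate is held), but yields to (n): (n) operates against (m): a current Provisional Declaration is held. (o), which would lift (n), does not operate here — discharge temperature is below 35 °C. (e) is therefore removed.
No exception displaces § 23.

Yes — Greta's plant must register with the Waste Registry.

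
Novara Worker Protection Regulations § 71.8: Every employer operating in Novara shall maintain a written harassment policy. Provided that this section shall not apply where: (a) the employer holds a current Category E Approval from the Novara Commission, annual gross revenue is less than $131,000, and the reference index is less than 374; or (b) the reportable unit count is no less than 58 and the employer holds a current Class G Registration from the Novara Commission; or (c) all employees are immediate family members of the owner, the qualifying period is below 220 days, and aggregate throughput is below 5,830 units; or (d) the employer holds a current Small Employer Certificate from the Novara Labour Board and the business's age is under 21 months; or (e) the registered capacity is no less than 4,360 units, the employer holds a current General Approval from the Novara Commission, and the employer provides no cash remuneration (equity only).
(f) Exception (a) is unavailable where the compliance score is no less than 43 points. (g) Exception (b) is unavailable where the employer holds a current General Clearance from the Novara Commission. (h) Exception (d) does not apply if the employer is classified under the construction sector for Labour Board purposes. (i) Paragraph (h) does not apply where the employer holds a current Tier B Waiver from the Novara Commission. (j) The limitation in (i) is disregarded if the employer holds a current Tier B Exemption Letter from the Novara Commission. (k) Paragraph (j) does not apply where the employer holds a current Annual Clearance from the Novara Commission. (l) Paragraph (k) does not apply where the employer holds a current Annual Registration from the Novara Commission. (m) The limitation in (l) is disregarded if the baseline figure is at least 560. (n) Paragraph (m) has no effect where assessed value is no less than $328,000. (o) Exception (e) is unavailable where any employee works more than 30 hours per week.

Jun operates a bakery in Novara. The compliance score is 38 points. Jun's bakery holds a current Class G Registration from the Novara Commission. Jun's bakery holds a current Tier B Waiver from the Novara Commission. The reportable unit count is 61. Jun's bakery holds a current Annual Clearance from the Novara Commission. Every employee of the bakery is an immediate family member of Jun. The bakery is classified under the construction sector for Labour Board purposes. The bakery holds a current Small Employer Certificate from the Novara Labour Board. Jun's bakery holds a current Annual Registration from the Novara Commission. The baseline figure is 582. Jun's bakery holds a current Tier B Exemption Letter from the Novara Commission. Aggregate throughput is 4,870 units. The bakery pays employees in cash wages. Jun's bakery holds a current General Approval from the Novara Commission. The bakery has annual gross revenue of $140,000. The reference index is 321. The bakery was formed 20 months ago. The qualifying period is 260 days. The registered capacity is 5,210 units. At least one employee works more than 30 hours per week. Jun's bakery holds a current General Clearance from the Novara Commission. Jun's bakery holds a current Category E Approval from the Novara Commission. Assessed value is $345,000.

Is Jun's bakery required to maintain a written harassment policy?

Yes — Jun's bakery must maintain a written harassment policy.

Exception (a) does not apply: annual gross revenue is $140,000, not less than $131,000.
Exception (b): the reportable unit count is 61, meeting the 58 threshold; a current Class G Registration is held — every condition holds. But: (g) is triggered — a current General Clearance is held. Exception (b) does not apply.
Exception (c) does not apply: the qualifying period is 260 days, not below 220 days.
Exception (d)'s conditions are all satisfied: a current Small Employer Certificate is held; the business's age is 20 months, under the 21 months limit. However, paragraphs (h)–(n) must be considered: (h) operates against (d): the bakery is classified under the construction sector. (i) applies (a current Tier B Waiver is held), but is displaced by (j): (j) is engaged — a current Tier B Exemption Letter is held. (k) would limit (j) — a current Annual Clearance is held — but (l) sets (k) aside: (l) operates against (k): a current Annual Registration is held. (m) would limit (l) — the baseline figure is 582, meeting the 560 threshold — but (n) sets (m) aside: (n) operates against (m): assessed value is $345,000, meeting the $328,000 threshold. Exception (d) does not apply.
Exception (e) fails — employees are paid cash wages.
No exception is made out. Jun's bakery falls within the general rule.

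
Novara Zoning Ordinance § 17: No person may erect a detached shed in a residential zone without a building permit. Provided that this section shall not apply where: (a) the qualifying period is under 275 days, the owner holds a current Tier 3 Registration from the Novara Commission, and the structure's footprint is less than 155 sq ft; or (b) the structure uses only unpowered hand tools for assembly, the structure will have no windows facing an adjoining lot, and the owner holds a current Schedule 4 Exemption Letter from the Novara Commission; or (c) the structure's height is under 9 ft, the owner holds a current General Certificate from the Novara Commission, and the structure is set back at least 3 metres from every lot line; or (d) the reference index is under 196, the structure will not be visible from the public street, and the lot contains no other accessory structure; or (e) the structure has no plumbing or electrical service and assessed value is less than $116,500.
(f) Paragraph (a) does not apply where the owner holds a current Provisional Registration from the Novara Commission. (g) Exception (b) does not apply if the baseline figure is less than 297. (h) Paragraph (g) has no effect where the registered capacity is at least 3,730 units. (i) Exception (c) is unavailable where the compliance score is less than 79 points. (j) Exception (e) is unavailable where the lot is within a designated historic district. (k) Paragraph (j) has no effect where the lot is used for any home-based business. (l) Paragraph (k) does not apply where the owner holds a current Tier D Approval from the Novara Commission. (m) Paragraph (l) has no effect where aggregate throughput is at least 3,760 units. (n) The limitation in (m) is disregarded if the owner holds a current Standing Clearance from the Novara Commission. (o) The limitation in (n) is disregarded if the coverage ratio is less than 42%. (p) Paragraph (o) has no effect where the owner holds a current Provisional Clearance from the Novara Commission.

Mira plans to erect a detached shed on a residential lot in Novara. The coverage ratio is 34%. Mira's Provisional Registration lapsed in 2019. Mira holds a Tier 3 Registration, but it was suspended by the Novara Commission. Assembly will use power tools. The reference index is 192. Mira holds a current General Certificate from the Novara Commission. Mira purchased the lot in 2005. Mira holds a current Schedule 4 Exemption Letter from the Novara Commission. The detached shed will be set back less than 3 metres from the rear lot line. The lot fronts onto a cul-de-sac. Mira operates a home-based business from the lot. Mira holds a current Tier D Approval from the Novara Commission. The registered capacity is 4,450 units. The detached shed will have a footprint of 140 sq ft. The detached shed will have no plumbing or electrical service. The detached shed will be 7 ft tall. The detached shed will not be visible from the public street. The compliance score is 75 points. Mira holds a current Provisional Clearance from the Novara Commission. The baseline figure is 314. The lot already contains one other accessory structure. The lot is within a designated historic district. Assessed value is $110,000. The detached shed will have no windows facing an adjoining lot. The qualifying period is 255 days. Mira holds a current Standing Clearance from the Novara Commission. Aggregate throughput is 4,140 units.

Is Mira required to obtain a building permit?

Exception (a) does not apply: there is no Tier 3 Registration in force.
Exception (b) fails — assembly uses power tools.
Exception (c) requires that the structure is set back at least 3 metres from every lot line; but the rear setback is under 3 m, so (c) is unavailable.
Exception (d) requires that the lot contains no other accessory structure; but the lot already has another accessory structure, so (d) is unavailable.
Exception (e)'s conditions are all satisfied: there is no plumbing or electrical service; assessed value is $110,000, less than the $116,500 limit. Turning to paragraphs (j)–(p): (j) is triggered — the lot is in a historic district. (k) operates (a home-based business operates on the lot), but is set aside by (l): (l) is triggered — a current Tier D Approval is held. (m) operates (aggregate throughput is 4,140 units, meeting the 3,760 units threshold), but is set aside by (n): (n) applies — a current Standing Clearance is held. (o) would limit (n) — the coverage ratio is 34%, less than the 42% limit — but (p) sets (o) aside: (p) operates — a current Provisional Clearance is held. So (e) is unavailable.
No exception applies. The general rule governs.

Yes — Mira must obtain a building permit.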